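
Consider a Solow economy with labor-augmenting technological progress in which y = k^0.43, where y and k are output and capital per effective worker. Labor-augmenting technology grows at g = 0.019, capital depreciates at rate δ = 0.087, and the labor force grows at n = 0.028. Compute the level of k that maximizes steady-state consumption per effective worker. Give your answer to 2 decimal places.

The effective depreciation rate is n + g + δ = 0.028 + 0.019 + 0.087 = 0.134.
Setting f'(k) = n+g+δ gives 0.43·k^(0.43−1) = 0.134, hence k_gold = (0.43/0.134)^(1/0.57) ≈ 7.7332.

k_gold ≈ 7.73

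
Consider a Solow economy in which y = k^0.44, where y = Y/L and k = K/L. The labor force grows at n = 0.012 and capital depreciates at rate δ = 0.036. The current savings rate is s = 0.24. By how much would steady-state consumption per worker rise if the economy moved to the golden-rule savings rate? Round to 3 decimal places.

The effective depreciation rate is n + δ = 0.012 + 0.036 = 0.048.
Current steady state (s = 0.24): k* = (0.24/0.048)^(1/0.56) ≈ 17.7076, y* = 17.7076^0.44 ≈ 3.5415, c* = (1−0.24)·3.5415 ≈ 2.6916.
Maximizing c = f(k) − (n+δ)·k gives f'(k) = n+δ, i.e. 0.44·k^(0.44−1) = 0.048, so k_gold = (0.44/0.048)^(1/0.56) ≈ 52.2679.
y_gold = 52.2679^0.44 ≈ 5.7019, c_gold = y_gold − 0.048·k_gold ≈ 3.1931.
Gain: Δc = 3.1931 − 2.6916 ≈ 0.5015.

Δc ≈ 0.502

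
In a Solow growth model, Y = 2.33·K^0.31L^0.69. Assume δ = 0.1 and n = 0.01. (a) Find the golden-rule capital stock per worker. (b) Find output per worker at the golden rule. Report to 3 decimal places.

(a) k_gold ≈ 15.294; (b) y_gold ≈ 5.427

Capital per worker breaks even when investment replaces (n + δ)·k; here n + δ = 0.11.
Setting f'(k) = n+δ gives 0.31·2.33·k^(0.31−1) = 0.11, hence k_gold = (0.31·2.33/0.11)^(1/0.69) ≈ 15.2943.
y_gold = 2.33·15.2943^0.31 ≈ 5.4270.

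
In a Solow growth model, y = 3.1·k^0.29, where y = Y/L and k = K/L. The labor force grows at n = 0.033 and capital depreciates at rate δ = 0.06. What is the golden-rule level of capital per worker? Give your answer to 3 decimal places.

Break-even investment rate: n + δ = 0.033 + 0.06 = 0.093.
Golden rule sets MPK = n+δ: 0.29·3.1·k^(0.29−1) = 0.093, so k_gold = (0.29·3.1/0.093)^(1/0.71) ≈ 24.4182.

k_gold ≈ 24.418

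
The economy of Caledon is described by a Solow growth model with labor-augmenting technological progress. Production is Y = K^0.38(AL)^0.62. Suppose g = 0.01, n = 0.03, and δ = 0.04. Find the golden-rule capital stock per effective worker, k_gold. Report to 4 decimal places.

The effective depreciation rate is n + g + δ = 0.03 + 0.01 + 0.04 = 0.08.
At the golden rule the marginal product of capital equals n+g+δ: 0.38·k^(0.38−1) = 0.08. Solving, k_gold = (0.38/0.08)^(1/0.62) ≈ 12.3436.

k_gold ≈ 12.3436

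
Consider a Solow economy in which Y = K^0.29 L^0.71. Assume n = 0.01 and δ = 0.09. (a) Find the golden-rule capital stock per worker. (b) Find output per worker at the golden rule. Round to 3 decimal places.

(a) k_gold ≈ 4.480; (b) y_gold ≈ 1.545

n + δ = 0.01 + 0.09 = 0.1.
At the golden rule the marginal product of capital equals n+δ: 0.29·k^(0.29−1) = 0.1. Solving, k_gold = (0.29/0.1)^(1/0.71) ≈ 4.4799.
y_gold = 4.4799^0.29 ≈ 1.5448.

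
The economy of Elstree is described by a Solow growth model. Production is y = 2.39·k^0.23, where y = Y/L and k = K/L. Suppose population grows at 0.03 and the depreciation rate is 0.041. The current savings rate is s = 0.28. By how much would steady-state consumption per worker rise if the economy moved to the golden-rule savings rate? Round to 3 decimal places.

Δc ≈ 0.028

Capital per worker breaks even when investment replaces (n + δ)·k; here n + δ = 0.071.
Current steady state (s = 0.28): k* = (0.28·2.39/0.071)^(1/0.77) ≈ 18.4214, y* = 2.39·18.4214^0.23 ≈ 4.6711, c* = (1−0.28)·4.6711 ≈ 3.3632.
Maximizing c = f(k) − (n+δ)·k gives f'(k) = n+δ, i.e. 0.23·2.39·k^(0.23−1) = 0.071, so k_gold = (0.23·2.39/0.071)^(1/0.77) ≈ 14.2683.
y_gold = 2.39·14.2683^0.23 ≈ 4.4046, c_gold = y_gold − 0.071·k_gold ≈ 3.3915.
Gain: Δc = 3.3915 − 3.3632 ≈ 0.0283.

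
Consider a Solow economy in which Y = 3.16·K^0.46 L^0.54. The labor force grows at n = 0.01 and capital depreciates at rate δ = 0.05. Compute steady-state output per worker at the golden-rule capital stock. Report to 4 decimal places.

The effective depreciation rate is n + δ = 0.01 + 0.05 = 0.06.
At the golden rule the marginal product of capital equals n+δ: 0.46·3.16·k^(0.46−1) = 0.06. Solving, k_gold = (0.46·3.16/0.06)^(1/0.54) ≈ 366.0217.
Output: y_gold = 3.16·k_gold^0.46 = 3.16·366.0217^0.46 ≈ 47.7420.

y_gold ≈ 47.7420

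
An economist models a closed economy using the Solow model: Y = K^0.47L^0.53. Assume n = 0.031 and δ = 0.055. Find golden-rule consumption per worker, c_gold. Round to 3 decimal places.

c_gold ≈ 2.390

The effective depreciation rate is n + δ = 0.031 + 0.055 = 0.086.
Setting f'(k) = n+δ gives 0.47·k^(0.47−1) = 0.086, hence k_gold = (0.47/0.086)^(1/0.53) ≈ 24.6432.
y_gold = 24.6432^0.47 ≈ 4.5092.
c_gold = y_gold − (n+δ)·k_gold = 4.5092 − 0.086·24.6432 ≈ 2.3899.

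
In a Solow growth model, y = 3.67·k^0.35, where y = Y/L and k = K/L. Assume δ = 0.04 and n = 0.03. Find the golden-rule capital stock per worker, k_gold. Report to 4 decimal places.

k_gold ≈ 87.9135

n + δ = 0.03 + 0.04 = 0.07.
Maximizing c = f(k) − (n+δ)·k gives f'(k) = n+δ, i.e. 0.35·3.67·k^(0.35−1) = 0.07, so k_gold = (0.35·3.67/0.07)^(1/0.65) ≈ 87.9135.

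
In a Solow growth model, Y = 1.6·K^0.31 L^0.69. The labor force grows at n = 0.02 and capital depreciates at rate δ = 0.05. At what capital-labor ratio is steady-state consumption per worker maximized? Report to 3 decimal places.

Break-even investment rate: n + δ = 0.02 + 0.05 = 0.07.
At the golden rule the marginal product of capital equals n+δ: 0.31·1.6·k^(0.31−1) = 0.07. Solving, k_gold = (0.31·1.6/0.07)^(1/0.69) ≈ 17.0781.

k_gold ≈ 17.078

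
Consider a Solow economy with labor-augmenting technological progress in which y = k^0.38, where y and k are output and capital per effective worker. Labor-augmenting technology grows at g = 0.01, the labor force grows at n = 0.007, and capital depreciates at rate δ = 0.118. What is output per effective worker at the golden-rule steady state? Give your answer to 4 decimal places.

y_gold ≈ 1.8857

Break-even investment rate: n + g + δ = 0.007 + 0.01 + 0.118 = 0.135.
Golden rule sets MPK = n+g+δ: 0.38·k^(0.38−1) = 0.135, so k_gold = (0.38/0.135)^(1/0.62) ≈ 5.3079.
Output: y_gold = k_gold^0.38 = 5.3079^0.38 ≈ 1.8857.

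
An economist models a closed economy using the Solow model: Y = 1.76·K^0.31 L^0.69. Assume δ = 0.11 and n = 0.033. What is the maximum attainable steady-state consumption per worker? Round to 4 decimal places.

Capital per worker breaks even when investment replaces (n + δ)·k; here n + δ = 0.143.
Golden rule sets MPK = n+δ: 0.31·1.76·k^(0.31−1) = 0.143, so k_gold = (0.31·1.76/0.143)^(1/0.69) ≈ 6.9632.
y_gold = 1.76·6.9632^0.31 ≈ 3.2121.
c_gold = y_gold − (n+δ)·k_gold = 3.2121 − 0.143·6.9632 ≈ 2.2163.

c_gold ≈ 2.2163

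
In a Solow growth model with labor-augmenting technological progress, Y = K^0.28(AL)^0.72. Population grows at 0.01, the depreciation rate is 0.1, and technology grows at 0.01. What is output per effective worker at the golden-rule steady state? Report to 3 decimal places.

n + g + δ = 0.01 + 0.01 + 0.1 = 0.12.
At the golden rule the marginal product of capital equals n+g+δ: 0.28·k^(0.28−1) = 0.12. Solving, k_gold = (0.28/0.12)^(1/0.72) ≈ 3.2440.
Output: y_gold = k_gold^0.28 = 3.2440^0.28 ≈ 1.3903.

y_gold ≈ 1.390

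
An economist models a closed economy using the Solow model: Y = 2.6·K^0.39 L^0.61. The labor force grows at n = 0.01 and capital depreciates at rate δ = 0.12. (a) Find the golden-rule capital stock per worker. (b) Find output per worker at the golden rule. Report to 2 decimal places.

Break-even investment rate: n + δ = 0.01 + 0.12 = 0.13.
At the golden rule the marginal product of capital equals n+δ: 0.39·2.6·k^(0.39−1) = 0.13. Solving, k_gold = (0.39·2.6/0.13)^(1/0.61) ≈ 29.0035.
y_gold = 2.6·29.0035^0.39 ≈ 9.6678.

(a) k_gold ≈ 29.00; (b) y_gold ≈ 9.67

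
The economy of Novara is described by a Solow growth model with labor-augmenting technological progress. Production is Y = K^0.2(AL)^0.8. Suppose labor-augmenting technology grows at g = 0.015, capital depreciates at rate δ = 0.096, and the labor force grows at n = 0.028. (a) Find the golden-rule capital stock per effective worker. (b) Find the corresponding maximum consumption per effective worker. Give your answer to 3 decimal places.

Break-even investment rate: n + g + δ = 0.028 + 0.015 + 0.096 = 0.139.
Maximizing c = f(k) − (n+g+δ)·k gives f'(k) = n+g+δ, i.e. 0.2·k^(0.2−1) = 0.139, so k_gold = (0.2/0.139)^(1/0.8) ≈ 1.5759.
y_gold = 1.5759^0.2 ≈ 1.0952; c_gold = y_gold − 0.139·k_gold ≈ 0.8762.

(a) k_gold ≈ 1.576; (b) c_gold ≈ 0.876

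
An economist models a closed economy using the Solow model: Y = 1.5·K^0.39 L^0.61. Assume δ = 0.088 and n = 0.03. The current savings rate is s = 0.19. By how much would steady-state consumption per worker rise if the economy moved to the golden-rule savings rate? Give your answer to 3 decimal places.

The effective depreciation rate is n + δ = 0.03 + 0.088 = 0.118.
Current steady state (s = 0.19): k* = (0.19·1.5/0.118)^(1/0.61) ≈ 4.2443, y* = 1.5·4.2443^0.39 ≈ 2.6359, c* = (1−0.19)·2.6359 ≈ 2.1351.
Maximizing c = f(k) − (n+δ)·k gives f'(k) = n+δ, i.e. 0.39·1.5·k^(0.39−1) = 0.118, so k_gold = (0.39·1.5/0.118)^(1/0.61) ≈ 13.7973.
y_gold = 1.5·13.7973^0.39 ≈ 4.1746, c_gold = y_gold − 0.118·k_gold ≈ 2.5465.
Gain: Δc = 2.5465 − 2.1351 ≈ 0.4114.

Δc ≈ 0.411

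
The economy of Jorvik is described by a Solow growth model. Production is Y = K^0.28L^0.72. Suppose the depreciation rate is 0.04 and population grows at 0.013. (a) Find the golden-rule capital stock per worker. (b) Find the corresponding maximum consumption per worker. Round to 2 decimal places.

Capital per worker breaks even when investment replaces (n + δ)·k; here n + δ = 0.053.
Maximizing c = f(k) − (n+δ)·k gives f'(k) = n+δ, i.e. 0.28·k^(0.28−1) = 0.053, so k_gold = (0.28/0.053)^(1/0.72) ≈ 10.0926.
y_gold = 10.0926^0.28 ≈ 1.9104; c_gold = y_gold − 0.053·k_gold ≈ 1.3755.

(a) k_gold ≈ 10.09; (b) c_gold ≈ 1.38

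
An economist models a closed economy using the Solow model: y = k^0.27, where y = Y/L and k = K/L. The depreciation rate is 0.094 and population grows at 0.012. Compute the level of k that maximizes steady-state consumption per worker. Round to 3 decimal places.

k_gold ≈ 3.600

The effective depreciation rate is n + δ = 0.012 + 0.094 = 0.106.
At the golden rule the marginal product of capital equals n+δ: 0.27·k^(0.27−1) = 0.106. Solving, k_gold = (0.27/0.106)^(1/0.73) ≈ 3.5995.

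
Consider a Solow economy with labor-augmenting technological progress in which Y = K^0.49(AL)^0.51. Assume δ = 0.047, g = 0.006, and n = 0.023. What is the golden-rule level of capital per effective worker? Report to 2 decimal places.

Break-even investment rate: n + g + δ = 0.023 + 0.006 + 0.047 = 0.076.
Golden rule sets MPK = n+g+δ: 0.49·k^(0.49−1) = 0.076, so k_gold = (0.49/0.076)^(1/0.51) ≈ 38.6389.

k_gold ≈ 38.64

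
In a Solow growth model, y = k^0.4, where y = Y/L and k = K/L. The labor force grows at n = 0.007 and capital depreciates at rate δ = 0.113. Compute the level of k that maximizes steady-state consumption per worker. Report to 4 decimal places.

Capital per worker breaks even when investment replaces (n + δ)·k; here n + δ = 0.12.
Maximizing c = f(k) − (n+δ)·k gives f'(k) = n+δ, i.e. 0.4·k^(0.4−1) = 0.12, so k_gold = (0.4/0.12)^(1/0.6) ≈ 7.4381.

k_gold ≈ 7.4381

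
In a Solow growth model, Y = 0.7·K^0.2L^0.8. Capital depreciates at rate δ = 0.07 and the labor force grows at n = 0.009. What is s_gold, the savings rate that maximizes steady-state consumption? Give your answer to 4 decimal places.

s_gold = 0.2000

n + δ = 0.009 + 0.07 = 0.079.
At the golden rule MPK = n+δ, and in any Cobb-Douglas steady state s = (n+δ)·k/y = MPK·k/y = capital's share 0.2.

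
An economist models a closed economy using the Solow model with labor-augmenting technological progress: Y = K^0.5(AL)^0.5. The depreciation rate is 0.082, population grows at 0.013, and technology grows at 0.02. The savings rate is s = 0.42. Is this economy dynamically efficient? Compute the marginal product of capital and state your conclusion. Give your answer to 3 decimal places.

dynamically efficient; MPK ≈ 0.137

n + g + δ = 0.013 + 0.02 + 0.082 = 0.115.
Steady-state k*: s·k^0.5 = 0.115·k gives k* = (0.42/0.115)^(1/0.5) ≈ 13.3384.
MPK = 0.5·13.3384^(-0.5) ≈ 0.1369.
MPK > n+g+δ = 0.115, so the economy is dynamically efficient (under-saving).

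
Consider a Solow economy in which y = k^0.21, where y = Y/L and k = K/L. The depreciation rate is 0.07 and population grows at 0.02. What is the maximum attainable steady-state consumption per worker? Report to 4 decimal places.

c_gold ≈ 0.9896

n + δ = 0.02 + 0.07 = 0.09.
Setting f'(k) = n+δ gives 0.21·k^(0.21−1) = 0.09, hence k_gold = (0.21/0.09)^(1/0.79) ≈ 2.9228.
y_gold = 2.9228^0.21 ≈ 1.2526.
c_gold = y_gold − (n+δ)·k_gold = 1.2526 − 0.09·2.9228 ≈ 0.9896.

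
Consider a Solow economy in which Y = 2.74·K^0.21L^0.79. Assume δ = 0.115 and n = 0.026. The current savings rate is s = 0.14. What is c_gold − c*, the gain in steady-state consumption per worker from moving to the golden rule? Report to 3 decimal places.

Break-even investment rate: n + δ = 0.026 + 0.115 = 0.141.
Current steady state (s = 0.14): k* = (0.14·2.74/0.141)^(1/0.79) ≈ 3.5498, y* = 2.74·3.5498^0.21 ≈ 3.5751, c* = (1−0.14)·3.5751 ≈ 3.0746.
Maximizing c = f(k) − (n+δ)·k gives f'(k) = n+δ, i.e. 0.21·2.74·k^(0.21−1) = 0.141, so k_gold = (0.21·2.74/0.141)^(1/0.79) ≈ 5.9306.
y_gold = 2.74·5.9306^0.21 ≈ 3.9820, c_gold = y_gold − 0.141·k_gold ≈ 3.1458.
Gain: Δc = 3.1458 − 3.0746 ≈ 0.0712.

Δc ≈ 0.071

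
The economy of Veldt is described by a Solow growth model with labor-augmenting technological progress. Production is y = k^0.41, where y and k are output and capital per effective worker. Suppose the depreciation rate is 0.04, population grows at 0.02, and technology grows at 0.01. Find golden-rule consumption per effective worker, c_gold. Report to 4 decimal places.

The effective depreciation rate is n + g + δ = 0.02 + 0.01 + 0.04 = 0.07.
Setting f'(k) = n+g+δ gives 0.41·k^(0.41−1) = 0.07, hence k_gold = (0.41/0.07)^(1/0.59) ≈ 20.0061.
y_gold = 20.0061^0.41 ≈ 3.4157.
c_gold = y_gold − (n+g+δ)·k_gold = 3.4157 − 0.07·20.0061 ≈ 2.0152.

c_gold ≈ 2.0152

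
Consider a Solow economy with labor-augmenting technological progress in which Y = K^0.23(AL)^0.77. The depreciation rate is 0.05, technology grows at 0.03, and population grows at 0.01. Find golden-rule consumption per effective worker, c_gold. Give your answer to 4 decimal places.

Break-even investment rate: n + g + δ = 0.01 + 0.03 + 0.05 = 0.09.
Golden rule sets MPK = n+g+δ: 0.23·k^(0.23−1) = 0.09, so k_gold = (0.23/0.09)^(1/0.77) ≈ 3.3822.
y_gold = 3.3822^0.23 ≈ 1.3235.
c_gold = y_gold − (n+g+δ)·k_gold = 1.3235 − 0.09·3.3822 ≈ 1.0191.

c_gold ≈ 1.0191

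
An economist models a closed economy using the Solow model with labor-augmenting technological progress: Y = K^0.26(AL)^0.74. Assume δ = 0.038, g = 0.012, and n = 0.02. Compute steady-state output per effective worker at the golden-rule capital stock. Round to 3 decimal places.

y_gold ≈ 1.586

Break-even investment rate: n + g + δ = 0.02 + 0.012 + 0.038 = 0.07.
Golden rule sets MPK = n+g+δ: 0.26·k^(0.26−1) = 0.07, so k_gold = (0.26/0.07)^(1/0.74) ≈ 5.8898.
Output: y_gold = k_gold^0.26 = 5.8898^0.26 ≈ 1.5857.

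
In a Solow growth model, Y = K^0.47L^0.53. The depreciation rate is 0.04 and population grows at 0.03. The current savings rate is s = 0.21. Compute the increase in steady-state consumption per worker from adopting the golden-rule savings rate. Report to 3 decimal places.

n + δ = 0.03 + 0.04 = 0.07.
Current steady state (s = 0.21): k* = (0.21/0.07)^(1/0.53) ≈ 7.9475, y* = 7.9475^0.47 ≈ 2.6492, c* = (1−0.21)·2.6492 ≈ 2.0928.
Golden rule sets MPK = n+δ: 0.47·k^(0.47−1) = 0.07, so k_gold = (0.47/0.07)^(1/0.53) ≈ 36.3393.
y_gold = 36.3393^0.47 ≈ 5.4122, c_gold = y_gold − 0.07·k_gold ≈ 2.8685.
Gain: Δc = 2.8685 − 2.0928 ≈ 0.7757.

Δc ≈ 0.776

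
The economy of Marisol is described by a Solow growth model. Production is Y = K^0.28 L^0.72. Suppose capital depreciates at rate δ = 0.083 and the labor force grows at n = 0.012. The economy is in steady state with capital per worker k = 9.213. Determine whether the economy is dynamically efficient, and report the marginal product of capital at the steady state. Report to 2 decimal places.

dynamically inefficient; MPK ≈ 0.06

Break-even investment rate: n + δ = 0.012 + 0.083 = 0.095.
MPK = 0.28·k^(0.28−1) = 0.28·9.213^(-0.72) ≈ 0.0566.
MPK < 0.095, so the economy is dynamically inefficient (over-saving).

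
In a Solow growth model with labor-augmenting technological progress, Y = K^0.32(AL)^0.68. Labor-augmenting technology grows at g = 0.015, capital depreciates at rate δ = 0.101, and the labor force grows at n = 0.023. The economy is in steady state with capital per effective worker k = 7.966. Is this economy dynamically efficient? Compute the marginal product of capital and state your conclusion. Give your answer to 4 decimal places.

Capital per effective worker breaks even when investment replaces (n + g + δ)·k; here n + g + δ = 0.139.
MPK = 0.32·k^(0.32−1) = 0.32·7.966^(-0.68) ≈ 0.0780.
MPK < 0.139, so the economy is dynamically inefficient (over-saving).

dynamically inefficient; MPK ≈ 0.0780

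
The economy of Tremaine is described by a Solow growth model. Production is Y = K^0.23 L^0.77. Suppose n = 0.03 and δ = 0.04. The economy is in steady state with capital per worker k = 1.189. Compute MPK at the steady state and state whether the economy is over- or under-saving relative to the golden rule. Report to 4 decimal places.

n + δ = 0.03 + 0.04 = 0.07.
MPK = 0.23·k^(0.23−1) = 0.23·1.189^(-0.77) ≈ 0.2013.
MPK > 0.07, so the economy is dynamically efficient (under-saving).

under-saving; MPK ≈ 0.2013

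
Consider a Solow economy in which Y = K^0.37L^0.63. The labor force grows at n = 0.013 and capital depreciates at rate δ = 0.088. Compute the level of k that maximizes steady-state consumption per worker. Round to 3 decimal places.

The effective depreciation rate is n + δ = 0.013 + 0.088 = 0.101.
Setting f'(k) = n+δ gives 0.37·k^(0.37−1) = 0.101, hence k_gold = (0.37/0.101)^(1/0.63) ≈ 7.8532.

k_gold ≈ 7.853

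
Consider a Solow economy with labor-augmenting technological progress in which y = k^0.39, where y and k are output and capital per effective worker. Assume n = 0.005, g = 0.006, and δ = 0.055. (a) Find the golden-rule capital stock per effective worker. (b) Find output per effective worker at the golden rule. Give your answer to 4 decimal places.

Capital per effective worker breaks even when investment replaces (n + g + δ)·k; here n + g + δ = 0.066.
At the golden rule the marginal product of capital equals n+g+δ: 0.39·k^(0.39−1) = 0.066. Solving, k_gold = (0.39/0.066)^(1/0.61) ≈ 18.3987.
y_gold = 18.3987^0.39 ≈ 3.1136.

(a) k_gold ≈ 18.3987; (b) y_gold ≈ 3.1136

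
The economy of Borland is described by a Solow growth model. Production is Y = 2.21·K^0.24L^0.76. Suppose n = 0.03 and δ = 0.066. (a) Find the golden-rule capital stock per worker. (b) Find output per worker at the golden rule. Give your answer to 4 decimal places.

Capital per worker breaks even when investment replaces (n + δ)·k; here n + δ = 0.096.
Setting f'(k) = n+δ gives 0.24·2.21·k^(0.24−1) = 0.096, hence k_gold = (0.24·2.21/0.096)^(1/0.76) ≈ 9.4788.
y_gold = 2.21·9.4788^0.24 ≈ 3.7915.

(a) k_gold ≈ 9.4788; (b) y_gold ≈ 3.7915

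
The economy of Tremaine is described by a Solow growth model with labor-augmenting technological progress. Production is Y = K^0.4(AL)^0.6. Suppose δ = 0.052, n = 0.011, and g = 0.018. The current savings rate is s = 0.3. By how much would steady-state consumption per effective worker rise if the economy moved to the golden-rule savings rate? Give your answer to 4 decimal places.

n + g + δ = 0.011 + 0.018 + 0.052 = 0.081.
Current steady state (s = 0.3): k* = (0.3/0.081)^(1/0.6) ≈ 8.8660, y* = 8.8660^0.4 ≈ 2.3938, c* = (1−0.3)·2.3938 ≈ 1.6757.
Maximizing c = f(k) − (n+g+δ)·k gives f'(k) = n+g+δ, i.e. 0.4·k^(0.4−1) = 0.081, so k_gold = (0.4/0.081)^(1/0.6) ≈ 14.3205.
y_gold = 14.3205^0.4 ≈ 2.8999, c_gold = y_gold − 0.081·k_gold ≈ 1.7399.
Gain: Δc = 1.7399 − 1.6757 ≈ 0.0643.

Δc ≈ 0.0643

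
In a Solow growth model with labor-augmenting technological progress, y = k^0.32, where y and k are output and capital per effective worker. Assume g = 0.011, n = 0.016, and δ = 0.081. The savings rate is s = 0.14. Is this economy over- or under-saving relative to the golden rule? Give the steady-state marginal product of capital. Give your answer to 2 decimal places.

under-saving; MPK ≈ 0.25

Capital per effective worker breaks even when investment replaces (n + g + δ)·k; here n + g + δ = 0.108.
Steady-state k*: s·k^0.32 = 0.108·k gives k* = (0.14/0.108)^(1/0.68) ≈ 1.4647.
MPK = 0.32·1.4647^(-0.68) ≈ 0.2469.
MPK > n+g+δ = 0.108, so the economy is dynamically efficient (under-saving).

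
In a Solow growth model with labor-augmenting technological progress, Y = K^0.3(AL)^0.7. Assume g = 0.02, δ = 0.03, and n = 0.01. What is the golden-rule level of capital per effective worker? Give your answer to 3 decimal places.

k_gold ≈ 9.966

Break-even investment rate: n + g + δ = 0.01 + 0.02 + 0.03 = 0.06.
At the golden rule the marginal product of capital equals n+g+δ: 0.3·k^(0.3−1) = 0.06. Solving, k_gold = (0.3/0.06)^(1/0.7) ≈ 9.9662.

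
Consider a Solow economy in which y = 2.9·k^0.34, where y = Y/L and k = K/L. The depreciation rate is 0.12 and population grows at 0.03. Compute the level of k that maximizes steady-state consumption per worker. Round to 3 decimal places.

Break-even investment rate: n + δ = 0.03 + 0.12 = 0.15.
Setting f'(k) = n+δ gives 0.34·2.9·k^(0.34−1) = 0.15, hence k_gold = (0.34·2.9/0.15)^(1/0.66) ≈ 17.3408.

k_gold ≈ 17.341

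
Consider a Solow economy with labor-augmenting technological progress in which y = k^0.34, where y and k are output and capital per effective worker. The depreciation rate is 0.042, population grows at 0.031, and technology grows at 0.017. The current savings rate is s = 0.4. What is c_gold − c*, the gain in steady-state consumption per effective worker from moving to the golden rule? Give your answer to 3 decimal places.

Break-even investment rate: n + g + δ = 0.031 + 0.017 + 0.042 = 0.09.
Current steady state (s = 0.4): k* = (0.4/0.09)^(1/0.66) ≈ 9.5839, y* = 9.5839^0.34 ≈ 2.1564, c* = (1−0.4)·2.1564 ≈ 1.2938.
At the golden rule the marginal product of capital equals n+g+δ: 0.34·k^(0.34−1) = 0.09. Solving, k_gold = (0.34/0.09)^(1/0.66) ≈ 7.4920.
y_gold = 7.4920^0.34 ≈ 1.9832, c_gold = y_gold − 0.09·k_gold ≈ 1.3089.
Gain: Δc = 1.3089 − 1.2938 ≈ 0.0151.

Δc ≈ 0.015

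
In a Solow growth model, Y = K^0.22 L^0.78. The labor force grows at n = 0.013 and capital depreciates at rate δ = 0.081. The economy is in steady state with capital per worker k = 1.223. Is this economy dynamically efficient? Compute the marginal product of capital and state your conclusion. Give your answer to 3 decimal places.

Break-even investment rate: n + δ = 0.013 + 0.081 = 0.094.
MPK = 0.22·k^(0.22−1) = 0.22·1.223^(-0.78) ≈ 0.1880.
MPK > 0.094, so the economy is dynamically efficient (under-saving).

dynamically efficient; MPK ≈ 0.188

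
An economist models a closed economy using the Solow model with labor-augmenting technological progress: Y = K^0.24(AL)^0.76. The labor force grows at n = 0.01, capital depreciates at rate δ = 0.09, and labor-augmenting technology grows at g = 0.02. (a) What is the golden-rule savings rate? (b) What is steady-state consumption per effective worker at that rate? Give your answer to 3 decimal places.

(a) s_gold = 0.240; (b) c_gold ≈ 0.946

Capital per effective worker breaks even when investment replaces (n + g + δ)·k; here n + g + δ = 0.12.
For Cobb-Douglas, s_gold equals capital's share: s_gold = 0.24.
At the golden rule the marginal product of capital equals n+g+δ: 0.24·k^(0.24−1) = 0.12. Solving, k_gold = (0.24/0.12)^(1/0.76) ≈ 2.4894.
y_gold = 2.4894^0.24 ≈ 1.2447; c_gold = (1−0.24)·y_gold ≈ 0.9460.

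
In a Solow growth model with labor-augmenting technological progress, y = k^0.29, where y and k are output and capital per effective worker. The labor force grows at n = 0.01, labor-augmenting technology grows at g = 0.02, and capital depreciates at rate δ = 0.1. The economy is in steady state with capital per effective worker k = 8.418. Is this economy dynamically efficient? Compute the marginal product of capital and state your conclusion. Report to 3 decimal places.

Capital per effective worker breaks even when investment replaces (n + g + δ)·k; here n + g + δ = 0.13.
MPK = 0.29·k^(0.29−1) = 0.29·8.418^(-0.71) ≈ 0.0639.
MPK < 0.13, so the economy is dynamically inefficient (over-saving).

dynamically inefficient; MPK ≈ 0.064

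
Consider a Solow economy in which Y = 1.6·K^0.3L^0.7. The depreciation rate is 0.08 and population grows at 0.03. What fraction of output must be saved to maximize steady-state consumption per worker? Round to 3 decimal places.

Capital per worker breaks even when investment replaces (n + δ)·k; here n + δ = 0.11.
At the golden rule MPK = n+δ, and in any Cobb-Douglas steady state s = (n+δ)·k/y = MPK·k/y = capital's share 0.3.

s_gold = 0.300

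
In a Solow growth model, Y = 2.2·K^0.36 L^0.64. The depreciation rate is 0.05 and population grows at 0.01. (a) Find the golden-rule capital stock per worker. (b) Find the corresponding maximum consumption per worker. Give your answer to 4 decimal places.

(a) k_gold ≈ 56.3504; (b) c_gold ≈ 6.0107

n + δ = 0.01 + 0.05 = 0.06.
At the golden rule the marginal product of capital equals n+δ: 0.36·2.2·k^(0.36−1) = 0.06. Solving, k_gold = (0.36·2.2/0.06)^(1/0.64) ≈ 56.3504.
y_gold = 2.2·56.3504^0.36 ≈ 9.3917; c_gold = y_gold − 0.06·k_gold ≈ 6.0107.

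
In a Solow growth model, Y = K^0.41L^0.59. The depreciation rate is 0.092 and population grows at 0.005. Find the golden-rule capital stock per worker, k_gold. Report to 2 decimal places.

n + δ = 0.005 + 0.092 = 0.097.
Golden rule sets MPK = n+δ: 0.41·k^(0.41−1) = 0.097, so k_gold = (0.41/0.097)^(1/0.59) ≈ 11.5090.

k_gold ≈ 11.51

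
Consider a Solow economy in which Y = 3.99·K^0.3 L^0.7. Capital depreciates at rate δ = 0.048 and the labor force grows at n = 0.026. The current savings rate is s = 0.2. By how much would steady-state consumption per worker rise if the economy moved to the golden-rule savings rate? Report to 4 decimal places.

Δc ≈ 0.3632

n + δ = 0.026 + 0.048 = 0.074.
Current steady state (s = 0.2): k* = (0.2·3.99/0.074)^(1/0.7) ≈ 29.8805, y* = 3.99·29.8805^0.3 ≈ 11.0558, c* = (1−0.2)·11.0558 ≈ 8.8446.
At the golden rule the marginal product of capital equals n+δ: 0.3·3.99·k^(0.3−1) = 0.074. Solving, k_gold = (0.3·3.99/0.074)^(1/0.7) ≈ 53.3269.
y_gold = 3.99·53.3269^0.3 ≈ 13.1540, c_gold = y_gold − 0.074·k_gold ≈ 9.2078.
Gain: Δc = 9.2078 − 8.8446 ≈ 0.3632.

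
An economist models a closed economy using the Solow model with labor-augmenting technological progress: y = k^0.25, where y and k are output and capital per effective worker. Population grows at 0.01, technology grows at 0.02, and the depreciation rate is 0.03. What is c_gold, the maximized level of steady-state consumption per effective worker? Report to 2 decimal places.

The effective depreciation rate is n + g + δ = 0.01 + 0.02 + 0.03 = 0.06.
Maximizing c = f(k) − (n+g+δ)·k gives f'(k) = n+g+δ, i.e. 0.25·k^(0.25−1) = 0.06, so k_gold = (0.25/0.06)^(1/0.75) ≈ 6.7048.
y_gold = 6.7048^0.25 ≈ 1.6091.
c_gold = y_gold − (n+g+δ)·k_gold = 1.6091 − 0.06·6.7048 ≈ 1.2069.

c_gold ≈ 1.21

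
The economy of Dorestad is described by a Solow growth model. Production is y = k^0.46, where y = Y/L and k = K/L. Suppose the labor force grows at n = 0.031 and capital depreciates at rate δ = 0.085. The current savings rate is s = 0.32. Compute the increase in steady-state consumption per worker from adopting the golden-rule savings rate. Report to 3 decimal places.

n + δ = 0.031 + 0.085 = 0.116.
Current steady state (s = 0.32): k* = (0.32/0.116)^(1/0.54) ≈ 6.5478, y* = 6.5478^0.46 ≈ 2.3736, c* = (1−0.32)·2.3736 ≈ 1.6140.
At the golden rule the marginal product of capital equals n+δ: 0.46·k^(0.46−1) = 0.116. Solving, k_gold = (0.46/0.116)^(1/0.54) ≈ 12.8222.
y_gold = 12.8222^0.46 ≈ 3.2334, c_gold = y_gold − 0.116·k_gold ≈ 1.7460.
Gain: Δc = 1.7460 − 1.6140 ≈ 0.1320.

Δc ≈ 0.132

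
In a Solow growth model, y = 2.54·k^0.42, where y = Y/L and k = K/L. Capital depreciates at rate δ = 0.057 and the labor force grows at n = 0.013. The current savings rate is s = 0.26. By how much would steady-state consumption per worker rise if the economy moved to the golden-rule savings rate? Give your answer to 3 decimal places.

Break-even investment rate: n + δ = 0.013 + 0.057 = 0.07.
Current steady state (s = 0.26): k* = (0.26·2.54/0.07)^(1/0.58) ≈ 47.9218, y* = 2.54·47.9218^0.42 ≈ 12.9020, c* = (1−0.26)·12.9020 ≈ 9.5475.
Setting f'(k) = n+δ gives 0.42·2.54·k^(0.42−1) = 0.07, hence k_gold = (0.42·2.54/0.07)^(1/0.58) ≈ 109.5543.
y_gold = 2.54·109.5543^0.42 ≈ 18.2590, c_gold = y_gold − 0.07·k_gold ≈ 10.5902.
Gain: Δc = 10.5902 − 9.5475 ≈ 1.0428.

Δc ≈ 1.043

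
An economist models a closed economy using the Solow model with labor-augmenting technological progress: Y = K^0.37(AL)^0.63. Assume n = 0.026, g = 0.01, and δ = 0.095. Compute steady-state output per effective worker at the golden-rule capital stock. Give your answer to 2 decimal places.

y_gold ≈ 1.84

The effective depreciation rate is n + g + δ = 0.026 + 0.01 + 0.095 = 0.131.
At the golden rule the marginal product of capital equals n+g+δ: 0.37·k^(0.37−1) = 0.131. Solving, k_gold = (0.37/0.131)^(1/0.63) ≈ 5.1971.
Output: y_gold = k_gold^0.37 = 5.1971^0.37 ≈ 1.8401.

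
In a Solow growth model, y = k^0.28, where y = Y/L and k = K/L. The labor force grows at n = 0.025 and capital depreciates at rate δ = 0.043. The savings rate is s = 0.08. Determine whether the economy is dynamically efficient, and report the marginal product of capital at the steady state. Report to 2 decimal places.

Capital per worker breaks even when investment replaces (n + δ)·k; here n + δ = 0.068.
Steady-state k*: s·k^0.28 = 0.068·k gives k* = (0.08/0.068)^(1/0.72) ≈ 1.2532.
MPK = 0.28·1.2532^(-0.72) ≈ 0.2380.
MPK > n+δ = 0.068, so the economy is dynamically efficient (under-saving).

dynamically efficient; MPK ≈ 0.24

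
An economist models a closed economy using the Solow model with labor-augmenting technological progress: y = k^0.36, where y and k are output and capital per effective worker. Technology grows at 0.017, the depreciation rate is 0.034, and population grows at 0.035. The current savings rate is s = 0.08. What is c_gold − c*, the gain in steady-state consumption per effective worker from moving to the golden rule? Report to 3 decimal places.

Capital per effective worker breaks even when investment replaces (n + g + δ)·k; here n + g + δ = 0.086.
Current steady state (s = 0.08): k* = (0.08/0.086)^(1/0.64) ≈ 0.8931, y* = 0.8931^0.36 ≈ 0.9601, c* = (1−0.08)·0.9601 ≈ 0.8833.
Maximizing c = f(k) − (n+g+δ)·k gives f'(k) = n+g+δ, i.e. 0.36·k^(0.36−1) = 0.086, so k_gold = (0.36/0.086)^(1/0.64) ≈ 9.3663.
y_gold = 9.3663^0.36 ≈ 2.2375, c_gold = y_gold − 0.086·k_gold ≈ 1.4320.
Gain: Δc = 1.4320 − 0.8833 ≈ 0.5487.

Δc ≈ 0.549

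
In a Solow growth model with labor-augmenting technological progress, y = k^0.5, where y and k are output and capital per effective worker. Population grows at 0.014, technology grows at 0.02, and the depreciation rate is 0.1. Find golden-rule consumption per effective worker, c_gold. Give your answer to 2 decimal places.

Capital per effective worker breaks even when investment replaces (n + g + δ)·k; here n + g + δ = 0.134.
Golden rule sets MPK = n+g+δ: 0.5·k^(0.5−1) = 0.134, so k_gold = (0.5/0.134)^(1/0.5) ≈ 13.9229.
y_gold = 13.9229^0.5 ≈ 3.7313.
c_gold = y_gold − (n+g+δ)·k_gold = 3.7313 − 0.134·13.9229 ≈ 1.8657.

c_gold ≈ 1.87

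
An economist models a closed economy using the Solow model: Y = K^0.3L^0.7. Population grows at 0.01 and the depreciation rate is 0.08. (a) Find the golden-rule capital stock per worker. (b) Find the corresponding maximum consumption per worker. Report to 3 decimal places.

Break-even investment rate: n + δ = 0.01 + 0.08 = 0.09.
At the golden rule the marginal product of capital equals n+δ: 0.3·k^(0.3−1) = 0.09. Solving, k_gold = (0.3/0.09)^(1/0.7) ≈ 5.5843.
y_gold = 5.5843^0.3 ≈ 1.6753; c_gold = y_gold − 0.09·k_gold ≈ 1.1727.

(a) k_gold ≈ 5.584; (b) c_gold ≈ 1.173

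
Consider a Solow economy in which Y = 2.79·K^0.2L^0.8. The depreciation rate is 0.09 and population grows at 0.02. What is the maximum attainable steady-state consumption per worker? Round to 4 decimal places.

c_gold ≈ 3.3497

n + δ = 0.02 + 0.09 = 0.11.
Maximizing c = f(k) − (n+δ)·k gives f'(k) = n+δ, i.e. 0.2·2.79·k^(0.2−1) = 0.11, so k_gold = (0.2·2.79/0.11)^(1/0.8) ≈ 7.6129.
y_gold = 2.79·7.6129^0.2 ≈ 4.1871.
c_gold = y_gold − (n+δ)·k_gold = 4.1871 − 0.11·7.6129 ≈ 3.3497.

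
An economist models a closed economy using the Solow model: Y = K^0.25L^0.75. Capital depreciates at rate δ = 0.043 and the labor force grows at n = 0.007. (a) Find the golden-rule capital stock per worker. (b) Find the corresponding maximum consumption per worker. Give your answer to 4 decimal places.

The effective depreciation rate is n + δ = 0.007 + 0.043 = 0.05.
At the golden rule the marginal product of capital equals n+δ: 0.25·k^(0.25−1) = 0.05. Solving, k_gold = (0.25/0.05)^(1/0.75) ≈ 8.5499.
y_gold = 8.5499^0.25 ≈ 1.7100; c_gold = y_gold − 0.05·k_gold ≈ 1.2825.

(a) k_gold ≈ 8.5499; (b) c_gold ≈ 1.2825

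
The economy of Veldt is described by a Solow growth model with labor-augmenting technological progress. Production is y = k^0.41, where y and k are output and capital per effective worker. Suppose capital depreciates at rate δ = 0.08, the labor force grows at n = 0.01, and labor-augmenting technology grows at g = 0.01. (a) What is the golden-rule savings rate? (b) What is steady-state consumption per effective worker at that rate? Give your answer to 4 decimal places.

(a) s_gold = 0.4100; (b) c_gold ≈ 1.5728

Break-even investment rate: n + g + δ = 0.01 + 0.01 + 0.08 = 0.1.
For Cobb-Douglas, s_gold equals capital's share: s_gold = 0.41.
Golden rule sets MPK = n+g+δ: 0.41·k^(0.41−1) = 0.1, so k_gold = (0.41/0.1)^(1/0.59) ≈ 10.9299.
y_gold = 10.9299^0.41 ≈ 2.6658; c_gold = (1−0.41)·y_gold ≈ 1.5728.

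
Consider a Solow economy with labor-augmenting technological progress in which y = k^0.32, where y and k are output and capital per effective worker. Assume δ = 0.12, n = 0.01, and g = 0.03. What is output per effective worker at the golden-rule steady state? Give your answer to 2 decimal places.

The effective depreciation rate is n + g + δ = 0.01 + 0.03 + 0.12 = 0.16.
Maximizing c = f(k) − (n+g+δ)·k gives f'(k) = n+g+δ, i.e. 0.32·k^(0.32−1) = 0.16, so k_gold = (0.32/0.16)^(1/0.68) ≈ 2.7713.
Output: y_gold = k_gold^0.32 = 2.7713^0.32 ≈ 1.3857.

y_gold ≈ 1.39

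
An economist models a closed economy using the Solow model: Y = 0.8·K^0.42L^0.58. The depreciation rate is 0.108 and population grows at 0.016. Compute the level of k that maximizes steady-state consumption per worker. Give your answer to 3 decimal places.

Capital per worker breaks even when investment replaces (n + δ)·k; here n + δ = 0.124.
Setting f'(k) = n+δ gives 0.42·0.8·k^(0.42−1) = 0.124, hence k_gold = (0.42·0.8/0.124)^(1/0.58) ≈ 5.5771.

k_gold ≈ 5.577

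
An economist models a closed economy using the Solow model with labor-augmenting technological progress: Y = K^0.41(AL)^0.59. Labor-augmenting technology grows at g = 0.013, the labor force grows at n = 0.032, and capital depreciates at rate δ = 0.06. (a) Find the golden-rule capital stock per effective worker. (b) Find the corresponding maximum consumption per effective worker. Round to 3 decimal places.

(a) k_gold ≈ 10.062; (b) c_gold ≈ 1.520

n + g + δ = 0.032 + 0.013 + 0.06 = 0.105.
Golden rule sets MPK = n+g+δ: 0.41·k^(0.41−1) = 0.105, so k_gold = (0.41/0.105)^(1/0.59) ≈ 10.0624.
y_gold = 10.0624^0.41 ≈ 2.5770; c_gold = y_gold − 0.105·k_gold ≈ 1.5204.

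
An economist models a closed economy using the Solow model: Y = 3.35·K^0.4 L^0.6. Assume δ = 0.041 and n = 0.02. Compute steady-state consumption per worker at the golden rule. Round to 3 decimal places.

c_gold ≈ 15.766

Capital per worker breaks even when investment replaces (n + δ)·k; here n + δ = 0.061.
Setting f'(k) = n+δ gives 0.4·3.35·k^(0.4−1) = 0.061, hence k_gold = (0.4·3.35/0.061)^(1/0.6) ≈ 172.3025.
y_gold = 3.35·172.3025^0.4 ≈ 26.2761.
c_gold = y_gold − (n+δ)·k_gold = 26.2761 − 0.061·172.3025 ≈ 15.7657.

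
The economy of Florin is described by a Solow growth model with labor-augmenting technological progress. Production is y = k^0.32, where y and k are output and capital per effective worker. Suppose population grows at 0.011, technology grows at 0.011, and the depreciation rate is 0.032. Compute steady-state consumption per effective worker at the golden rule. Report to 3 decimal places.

n + g + δ = 0.011 + 0.011 + 0.032 = 0.054.
At the golden rule the marginal product of capital equals n+g+δ: 0.32·k^(0.32−1) = 0.054. Solving, k_gold = (0.32/0.054)^(1/0.68) ≈ 13.6901.
y_gold = 13.6901^0.32 ≈ 2.3102.
c_gold = y_gold − (n+g+δ)·k_gold = 2.3102 − 0.054·13.6901 ≈ 1.5709.

c_gold ≈ 1.571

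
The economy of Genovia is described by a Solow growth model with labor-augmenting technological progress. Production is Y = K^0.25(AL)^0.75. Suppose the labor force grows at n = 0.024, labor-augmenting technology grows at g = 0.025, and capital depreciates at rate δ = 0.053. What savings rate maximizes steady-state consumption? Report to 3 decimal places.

Break-even investment rate: n + g + δ = 0.024 + 0.025 + 0.053 = 0.102.
At the golden rule MPK = n+g+δ, and in any Cobb-Douglas steady state s = (n+g+δ)·k/y = MPK·k/y = capital's share 0.25.

s_gold = 0.250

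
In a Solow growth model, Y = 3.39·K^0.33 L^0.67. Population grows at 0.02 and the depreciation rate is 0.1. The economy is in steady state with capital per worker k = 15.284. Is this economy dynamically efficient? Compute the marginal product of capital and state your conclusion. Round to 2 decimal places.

The effective depreciation rate is n + δ = 0.02 + 0.1 = 0.12.
MPK = 0.33·3.39·k^(0.33−1) = 0.33·3.39·15.284^(-0.67) ≈ 0.1800.
MPK > 0.12, so the economy is dynamically efficient (under-saving).

dynamically efficient; MPK ≈ 0.18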